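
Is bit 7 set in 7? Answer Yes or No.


0b111, bit 7 = 0. No

No


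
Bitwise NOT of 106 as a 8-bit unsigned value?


~0b1101010 = 0b10010101 = 149 (8-bit unsigned)

149


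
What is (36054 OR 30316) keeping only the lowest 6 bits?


Step 1: 36054 | 30316 = 65278
Step 2: 65278 & 63 = 62

62


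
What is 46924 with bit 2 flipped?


46924 ^ (1 << 2) = 46924 ^ 4 = 46920

46920


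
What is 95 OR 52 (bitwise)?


0b1011111 | 0b110100 = 0b1111111 = 127

127


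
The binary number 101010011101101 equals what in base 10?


101010011101101 in decimal = 21741

21741


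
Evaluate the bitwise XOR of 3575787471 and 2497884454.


0b11010101001000100010111111001111 ^ 0b10010100111000101011000100100110 = 0b1000001110000001001111011101001 = 1103142633

1103142633


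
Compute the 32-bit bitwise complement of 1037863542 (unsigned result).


~0b111101110111001000101001110110 = 0b11000010001000110111010110001001 = 3257103753 (32-bit unsigned)

3257103753


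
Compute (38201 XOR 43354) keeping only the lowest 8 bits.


Step 1: 38201 ^ 43354 = 15459
Step 2: 15459 & 255 = 99

99


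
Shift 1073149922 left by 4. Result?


0b111111111101101111011111100010 << 4 = 0b1111111111011011110111111000100000 = 17170398752

17170398752


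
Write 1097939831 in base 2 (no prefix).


1097939831 = 1000001011100010011101101110111 in binary

1000001011100010011101101110111


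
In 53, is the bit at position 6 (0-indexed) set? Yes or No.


0b110101, bit 6 = 0. No

No


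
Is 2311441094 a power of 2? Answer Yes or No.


0b10001001110001011100101011000110. Multiple bits set => No

No


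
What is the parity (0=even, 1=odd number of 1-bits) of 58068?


0b1110001011010100 has 8 ones => parity 0

0


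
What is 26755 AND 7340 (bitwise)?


0b110100010000011 & 0b1110010101100 = 0b100010000000 = 2176

2176


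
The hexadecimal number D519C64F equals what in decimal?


D519C64F hex = 3575236175 decimal

3575236175


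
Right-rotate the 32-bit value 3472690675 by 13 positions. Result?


Rotate 0b11001110111111010000110111110011 right by 13 (32-bit) = 0b1101111100111100111011111101000 = 1872656360

1872656360


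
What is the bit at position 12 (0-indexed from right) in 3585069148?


0b11010101101011111101000001011100, position 12 = 1

1


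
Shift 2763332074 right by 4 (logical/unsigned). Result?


0b10100100101101010001100111101010 >> 4 = 0b1010010010110101000110011110 = 172708254

172708254


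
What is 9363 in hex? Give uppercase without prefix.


9363 = 2493 hex

2493


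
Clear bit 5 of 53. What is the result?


53 & ~(1 << 5) = 21

21


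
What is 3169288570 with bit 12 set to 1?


3169288570 | (1 << 12) = 3169288570 | 4096 = 3169292666

3169292666


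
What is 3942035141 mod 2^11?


3942035141 & 2047 = 1733

1733


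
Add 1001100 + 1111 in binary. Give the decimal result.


1001100 + 1111 = 1011011 = 91

91


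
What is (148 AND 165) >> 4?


Step 1: 148 & 165 = 132
Step 2: 132 >> 4 = 8

8


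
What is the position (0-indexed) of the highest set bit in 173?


0b10101101. Highest set bit at position 7

7


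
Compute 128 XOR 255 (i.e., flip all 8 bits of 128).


128 ^ 255 = 127

127


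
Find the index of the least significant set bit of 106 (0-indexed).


0b1101010. Lowest set bit at position 1

1


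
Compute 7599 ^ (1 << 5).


7599 ^ (1 << 5) = 7599 ^ 32 = 7567

7567


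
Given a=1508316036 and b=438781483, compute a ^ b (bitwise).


1508316036 ^ 438781483 = 1136678319

1136678319


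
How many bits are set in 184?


0b10111000 has 4 set bits

4


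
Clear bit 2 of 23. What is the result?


23 & ~(1 << 2) = 19

19


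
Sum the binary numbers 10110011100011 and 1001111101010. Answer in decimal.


10110011100011 + 1001111101010 = 100000011001101 = 16589

16589


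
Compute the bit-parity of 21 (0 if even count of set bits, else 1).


0b10101 has 3 ones => parity 1

1


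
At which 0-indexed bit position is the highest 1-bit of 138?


0b10001010. Highest set bit at position 7

7


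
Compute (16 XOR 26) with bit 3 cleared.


Step 1: 16 ^ 26 = 10
Step 2: 10 & ~(1 << 3) = 2

2


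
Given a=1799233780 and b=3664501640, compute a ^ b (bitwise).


1799233780 ^ 3664501640 = 2975202172

2975202172


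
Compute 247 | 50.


0b11110111 | 0b110010 = 0b11110111 = 247

247


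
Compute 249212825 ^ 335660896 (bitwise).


0b1110110110101010111110011001 ^ 0b10100000000011100011101100000 = 0b11010110110110110100011111001 = 450586873

450586873


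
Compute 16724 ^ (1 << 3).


16724 ^ (1 << 3) = 16724 ^ 8 = 16732

16732


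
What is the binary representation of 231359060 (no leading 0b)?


231359060 = 1101110010100100001001010100 in binary

1101110010100100001001010100


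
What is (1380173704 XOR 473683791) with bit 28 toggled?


Step 1: 1380173704 ^ 473683791 = 1316491463
Step 2: 1316491463 ^ (1 << 28) = 1316491463 ^ 268435456 = 1584926919

1584926919


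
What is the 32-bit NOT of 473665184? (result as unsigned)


~0b11100001110111000111010100000 = 0b11100011110001000111000101011111 = 3821302111 (32-bit unsigned)

3821302111


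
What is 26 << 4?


0b11010 << 4 = 0b110100000 = 416

416


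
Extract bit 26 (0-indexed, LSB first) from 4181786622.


0b11111001010000001111111111111110, position 26 = 0

0


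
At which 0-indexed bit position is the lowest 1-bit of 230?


0b11100110. Lowest set bit at position 1

1


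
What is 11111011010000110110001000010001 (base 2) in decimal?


11111011010000110110001000010001 in decimal = 4215497233

4215497233


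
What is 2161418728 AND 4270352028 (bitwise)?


0b10000000110101001010000111101000 & 0b11111110100010000110011010011100 = 0b10000000100000000010000010001000 = 2155880584

2155880584


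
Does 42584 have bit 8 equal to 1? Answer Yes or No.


0b1010011001011000, bit 8 = 0. No

No


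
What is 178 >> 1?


0b10110010 >> 1 = 0b1011001 = 89

89


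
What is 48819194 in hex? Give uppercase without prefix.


48819194 = 2E8EBFA hex

2E8EBFA


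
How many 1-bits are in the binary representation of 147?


0b10010011 has 4 set bits

4


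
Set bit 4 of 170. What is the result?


170 | (1 << 4) = 170 | 16 = 186

186


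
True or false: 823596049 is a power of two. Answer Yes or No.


0b110001000101110001010000010001. Multiple bits set => No

No


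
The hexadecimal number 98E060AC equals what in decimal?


98E060AC hex = 2564841644 decimal

2564841644


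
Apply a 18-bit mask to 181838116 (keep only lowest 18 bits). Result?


181838116 & 262143 = 172324

172324


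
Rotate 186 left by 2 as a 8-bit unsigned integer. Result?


Rotate 0b10111010 left by 2 (8-bit) = 0b11101010 = 234

234


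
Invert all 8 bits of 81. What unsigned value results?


81 ^ 255 = 174

174


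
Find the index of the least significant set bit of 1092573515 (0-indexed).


0b1000001000111110101100101001011. Lowest set bit at position 0

0


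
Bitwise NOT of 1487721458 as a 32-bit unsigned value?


~0b1011000101011001101001111110010 = 0b10100111010100110010110000001101 = 2807245837 (32-bit unsigned)

2807245837


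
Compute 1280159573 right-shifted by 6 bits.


0b1001100010011011010111101010101 >> 6 = 0b1001100010011011010111101 = 20002493

20002493


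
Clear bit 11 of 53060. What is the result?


53060 & ~(1 << 11) = 51012

51012


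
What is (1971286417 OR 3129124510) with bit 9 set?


Step 1: 1971286417 | 3129124510 = 4294965151
Step 2: 4294965151 | (1 << 9) = 4294965151 | 512 = 4294965151

4294965151


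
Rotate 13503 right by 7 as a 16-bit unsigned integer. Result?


Rotate 0b11010010111111 right by 7 (16-bit) = 0b111111001101001 = 32361

32361


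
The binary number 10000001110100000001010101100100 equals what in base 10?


10000001110100000001010101100100 in decimal = 2177897828

2177897828


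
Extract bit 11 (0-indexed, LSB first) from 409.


0b110011001, position 11 = 0

0


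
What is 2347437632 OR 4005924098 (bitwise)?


0b10001011111010110000111001000000 | 0b11101110110001011000110100000010 = 0b11101111111011111000111101000010 = 4025454402

4025454402


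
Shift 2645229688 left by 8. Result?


0b10011101101010110000000001111000 << 8 = 0b1001110110101011000000000111100000000000 = 677178800128

677178800128


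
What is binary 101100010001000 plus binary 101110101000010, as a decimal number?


101100010001000 + 101110101000010 = 1011010111001010 = 46538

46538


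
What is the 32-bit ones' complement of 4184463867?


4184463867 ^ 4294967295 = 110503428

110503428


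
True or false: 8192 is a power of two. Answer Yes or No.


0b10000000000000. Only one bit set => Yes

Yes


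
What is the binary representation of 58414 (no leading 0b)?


58414 = 1110010000101110 in binary

1110010000101110


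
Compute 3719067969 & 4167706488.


0b11011101101011000111100101000001 & 0b11111000011010100010011101111000 = 0b11011000001010000010000101000000 = 3626508608

3626508608


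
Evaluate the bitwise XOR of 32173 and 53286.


0b111110110101101 ^ 0b1101000000100110 = 0b1010110110001011 = 44427

44427


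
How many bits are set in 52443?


0b1100110011011011 has 10 set bits

10


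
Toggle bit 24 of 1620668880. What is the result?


1620668880 ^ (1 << 24) = 1620668880 ^ 16777216 = 1637446096

1637446096


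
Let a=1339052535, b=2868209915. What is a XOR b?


1339052535 ^ 2868209915 = 3844421900

3844421900


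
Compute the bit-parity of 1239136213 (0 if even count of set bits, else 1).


0b1001001110110111011011111010101 has 20 ones => parity 0

0


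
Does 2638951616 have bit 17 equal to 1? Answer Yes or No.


0b10011101010010110011010011000000, bit 17 = 1. Yes

Yes


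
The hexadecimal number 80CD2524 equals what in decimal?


80CD2524 hex = 2160928036 decimal

2160928036


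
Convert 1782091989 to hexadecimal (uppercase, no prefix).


1782091989 = 6A3890D5 hex

6A3890D5


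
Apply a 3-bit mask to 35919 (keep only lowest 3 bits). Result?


35919 & 7 = 7

7


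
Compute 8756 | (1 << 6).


8756 | (1 << 6) = 8756 | 64 = 8820

8820


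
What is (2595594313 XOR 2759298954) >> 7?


Step 1: 2595594313 ^ 2759298954 = 1052913603
Step 2: 1052913603 >> 7 = 8225887

8225887


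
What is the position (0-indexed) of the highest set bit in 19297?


0b100101101100001. Highest set bit at position 14

14


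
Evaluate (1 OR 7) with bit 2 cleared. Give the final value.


Step 1: 1 | 7 = 7
Step 2: 7 & ~(1 << 2) = 3

3


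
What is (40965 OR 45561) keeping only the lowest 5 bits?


Step 1: 40965 | 45561 = 45565
Step 2: 45565 & 31 = 29

29


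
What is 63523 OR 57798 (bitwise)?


0b1111100000100011 | 0b1110000111000110 = 0b1111100111100111 = 63975

63975


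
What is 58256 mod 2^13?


58256 & 8191 = 912

912


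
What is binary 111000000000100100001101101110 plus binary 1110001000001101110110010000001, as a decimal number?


111000000000100100001101101110 + 1110001000001101110110010000001 = 10101001000010010010111111101111 = 2835951599

2835951599


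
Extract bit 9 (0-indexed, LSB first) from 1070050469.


0b111111110001111010110010100101, position 9 = 0

0


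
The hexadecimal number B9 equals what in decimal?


B9 hex = 185 decimal

185


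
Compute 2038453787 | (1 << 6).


2038453787 | (1 << 6) = 2038453787 | 64 = 2038453851

2038453851


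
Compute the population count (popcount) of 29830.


0b111010010000110 has 7 set bits

7


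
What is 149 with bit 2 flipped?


149 ^ (1 << 2) = 149 ^ 4 = 145

145


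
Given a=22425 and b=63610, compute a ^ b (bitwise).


22425 ^ 63610 = 45027

45027


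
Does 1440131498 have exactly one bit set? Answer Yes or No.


0b1010101110101101010100110101010. Multiple bits set => No

No


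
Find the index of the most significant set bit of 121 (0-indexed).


0b1111001. Highest set bit at position 6

6


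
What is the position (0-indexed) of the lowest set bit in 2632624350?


0b10011100111010101010100011011110. Lowest set bit at position 1

1


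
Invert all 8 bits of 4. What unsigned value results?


4 ^ 255 = 251

251


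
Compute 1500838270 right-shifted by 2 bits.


0b1011001011101001111100101111110 >> 2 = 0b10110010111010011111001011111 = 375209567

375209567


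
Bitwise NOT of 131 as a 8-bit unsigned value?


~0b10000011 = 0b1111100 = 124 (8-bit unsigned)

124


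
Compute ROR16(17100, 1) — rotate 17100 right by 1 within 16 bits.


Rotate 0b100001011001100 right by 1 (16-bit) = 0b10000101100110 = 8550

8550


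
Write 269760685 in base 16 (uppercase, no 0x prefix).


269760685 = 101438AD hex

101438AD


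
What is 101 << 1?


0b1100101 << 1 = 0b11001010 = 202

202


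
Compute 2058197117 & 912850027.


0b1111010101011011001100001111101 & 0b110110011010001111110001101011 = 0b110010001010001001100001101001 = 841521257

841521257


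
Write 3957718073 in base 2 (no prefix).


3957718073 = 11101011111001011111110000111001 in binary

11101011111001011111110000111001


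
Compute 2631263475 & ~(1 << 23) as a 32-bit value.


2631263475 & ~(1 << 23) = 2622874867

2622874867


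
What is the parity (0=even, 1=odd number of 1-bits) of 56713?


0b1101110110001001 has 9 ones => parity 1

1


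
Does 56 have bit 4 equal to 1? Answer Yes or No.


0b111000, bit 4 = 1. Yes

Yes


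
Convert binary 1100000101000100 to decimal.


1100000101000100 in decimal = 49476

49476


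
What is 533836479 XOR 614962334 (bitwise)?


0b11111110100011011001010111111 ^ 0b100100101001111001010010011110 = 0b111011011101100010011000100001 = 997598753

997598753


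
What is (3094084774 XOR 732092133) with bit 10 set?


Step 1: 3094084774 ^ 732092133 = 2479434307
Step 2: 2479434307 | (1 << 10) = 2479434307 | 1024 = 2479435331

2479435331


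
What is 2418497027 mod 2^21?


2418497027 & 2097151 = 480771

480771


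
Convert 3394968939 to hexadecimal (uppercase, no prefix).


3394968939 = CA5B1D6B hex

CA5B1D6B


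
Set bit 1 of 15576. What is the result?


15576 | (1 << 1) = 15576 | 2 = 15578

15578


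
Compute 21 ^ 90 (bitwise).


0b10101 ^ 0b1011010 = 0b1001111 = 79

79


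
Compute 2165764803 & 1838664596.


0b10000001000101101111001011000011 & 0b1101101100101111100101110010100 = 0b1000101101100001010000000 = 18268800

18268800


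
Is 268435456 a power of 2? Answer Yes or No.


0b10000000000000000000000000000. Only one bit set => Yes

Yes


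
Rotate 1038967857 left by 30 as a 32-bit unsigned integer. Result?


Rotate 0b111101111011010110010000110001 left by 30 (32-bit) = 0b1001111011110110101100100001100 = 1333483788

1333483788


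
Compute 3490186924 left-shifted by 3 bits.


0b11010000000010000000011010101100 << 3 = 0b11010000000010000000011010101100000 = 27921495392

27921495392


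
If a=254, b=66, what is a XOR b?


254 ^ 66 = 188

188


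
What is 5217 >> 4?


0b1010001100001 >> 4 = 0b101000110 = 326

326


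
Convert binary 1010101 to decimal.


1010101 in decimal = 85

85


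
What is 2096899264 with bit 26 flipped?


2096899264 ^ (1 << 26) = 2096899264 ^ 67108864 = 2029790400

2029790400


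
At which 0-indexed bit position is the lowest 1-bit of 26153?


0b110011000101001. Lowest set bit at position 0

0


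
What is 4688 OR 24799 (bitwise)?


0b1001001010000 | 0b110000011011111 = 0b111001011011111 = 29407

29407


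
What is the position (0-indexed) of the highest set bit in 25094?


0b110001000000110. Highest set bit at position 14

14


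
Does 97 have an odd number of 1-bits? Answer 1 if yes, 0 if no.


0b1100001 has 3 ones => parity 1

1


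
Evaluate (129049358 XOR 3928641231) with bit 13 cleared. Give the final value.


Step 1: 129049358 ^ 3928641231 = 3986386369
Step 2: 3986386369 & ~(1 << 13) = 3986378177

3986378177


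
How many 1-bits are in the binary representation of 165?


0b10100101 has 4 set bits

4


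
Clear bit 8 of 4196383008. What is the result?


4196383008 & ~(1 << 8) = 4196382752

4196382752


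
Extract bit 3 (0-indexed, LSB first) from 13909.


0b11011001010101, position 3 = 0

0


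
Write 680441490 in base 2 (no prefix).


680441490 = 101000100011101011011010010010 in binary

101000100011101011011010010010


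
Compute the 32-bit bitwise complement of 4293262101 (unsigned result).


~0b11111111111001011111101100010101 = 0b110100000010011101010 = 1705194 (32-bit unsigned)

1705194


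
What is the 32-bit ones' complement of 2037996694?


2037996694 ^ 4294967295 = 2256970601

2256970601


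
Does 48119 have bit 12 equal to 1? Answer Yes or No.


0b1011101111110111, bit 12 = 1. Yes

Yes


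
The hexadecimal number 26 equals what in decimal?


26 hex = 38 decimal

38


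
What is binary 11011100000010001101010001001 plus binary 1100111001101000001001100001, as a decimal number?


11011100000010001101010001001 + 1100111001101000001001100001 = 101000011001111001110011101010 = 677879018

677879018


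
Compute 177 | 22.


0b10110001 | 0b10110 = 0b10110111 = 183

183


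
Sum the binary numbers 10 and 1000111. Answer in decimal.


10 + 1000111 = 1001001 = 73

73


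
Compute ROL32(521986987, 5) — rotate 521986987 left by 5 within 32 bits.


Rotate 0b11111000111001110001110101011 left by 5 (32-bit) = 0b11100011100111000111010101100011 = 3818681699

3818681699


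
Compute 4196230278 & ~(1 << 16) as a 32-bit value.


4196230278 & ~(1 << 16) = 4196164742

4196164742


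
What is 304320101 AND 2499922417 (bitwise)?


0b10010001000111000111001100101 & 0b10010101000000011100100111110001 = 0b10000000000011000100001100001 = 268535905

268535905


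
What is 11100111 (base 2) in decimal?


11100111 in decimal = 231

231


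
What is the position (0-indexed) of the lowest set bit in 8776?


0b10001001001000. Lowest set bit at position 3

3


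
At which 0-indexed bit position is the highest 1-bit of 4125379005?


0b11110101111001000100100110111101. Highest set bit at position 31

31


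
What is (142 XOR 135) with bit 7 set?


Step 1: 142 ^ 135 = 9
Step 2: 9 | (1 << 7) = 9 | 128 = 137

137


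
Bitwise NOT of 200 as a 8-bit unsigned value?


~0b11001000 = 0b110111 = 55 (8-bit unsigned)

55


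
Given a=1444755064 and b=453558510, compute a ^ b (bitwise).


1444755064 ^ 453558510 = 1293285014

1293285014


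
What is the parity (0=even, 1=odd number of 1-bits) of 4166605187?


0b11111000010110010101100110000011 has 16 ones => parity 0

0


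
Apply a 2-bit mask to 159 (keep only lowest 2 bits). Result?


159 & 3 = 3

3


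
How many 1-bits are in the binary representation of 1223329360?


0b1001000111010101000011001010000 has 12 set bits

12


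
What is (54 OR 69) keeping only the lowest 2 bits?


Step 1: 54 | 69 = 119
Step 2: 119 & 3 = 3

3


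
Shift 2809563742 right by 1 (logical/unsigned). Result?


0b10100111011101101000101001011110 >> 1 = 0b1010011101110110100010100101111 = 1404781871

1404781871


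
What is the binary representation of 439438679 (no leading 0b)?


439438679 = 11010001100010100110101010111 in binary

11010001100010100110101010111


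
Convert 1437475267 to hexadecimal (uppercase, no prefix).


1437475267 = 55AE21C3 hex

55AE21C3


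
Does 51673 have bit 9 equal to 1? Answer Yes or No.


0b1100100111011001, bit 9 = 0. No

No


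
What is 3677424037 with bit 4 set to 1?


3677424037 | (1 << 4) = 3677424037 | 16 = 3677424053

3677424053


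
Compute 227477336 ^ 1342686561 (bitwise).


0b1101100011110000011101011000 ^ 0b1010000000001111100010101100001 = 0b1011101100010001100001000111001 = 1569243705

1569243705


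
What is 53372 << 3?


0b1101000001111100 << 3 = 0b1101000001111100000 = 426976

426976


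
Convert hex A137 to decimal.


A137 hex = 41271 decimal

41271


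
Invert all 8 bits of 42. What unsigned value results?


42 ^ 255 = 213

213


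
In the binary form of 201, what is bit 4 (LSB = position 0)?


0b11001001, position 4 = 0

0


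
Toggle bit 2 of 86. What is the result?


86 ^ (1 << 2) = 86 ^ 4 = 82

82


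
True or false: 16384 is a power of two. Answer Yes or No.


0b100000000000000. Only one bit set => Yes

Yes


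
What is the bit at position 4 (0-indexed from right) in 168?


0b10101000, position 4 = 0

0


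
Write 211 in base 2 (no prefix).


211 = 11010011 in binary

11010011


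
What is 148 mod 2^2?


148 & 3 = 0

0


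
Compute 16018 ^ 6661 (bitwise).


0b11111010010010 ^ 0b1101000000101 = 0b10010010010111 = 9367

9367


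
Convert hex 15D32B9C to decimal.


15D32B9C hex = 366160796 decimal

366160796


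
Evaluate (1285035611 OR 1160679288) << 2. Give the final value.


Step 1: 1285035611 | 1160679288 = 1304338299
Step 2: 1304338299 << 2 = 5217353196

5217353196


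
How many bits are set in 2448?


0b100110010000 has 4 set bits

4


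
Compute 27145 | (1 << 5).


27145 | (1 << 5) = 27145 | 32 = 27177

27177


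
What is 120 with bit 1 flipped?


120 ^ (1 << 1) = 120 ^ 2 = 122

122


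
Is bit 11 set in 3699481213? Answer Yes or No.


0b11011100100000011001101001111101, bit 11 = 1. Yes

Yes


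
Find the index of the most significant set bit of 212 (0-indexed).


0b11010100. Highest set bit at position 7

7


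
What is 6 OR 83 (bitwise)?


0b110 | 0b1010011 = 0b1010111 = 87

87


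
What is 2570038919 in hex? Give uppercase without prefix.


2570038919 = 992FAE87 hex

992FAE87


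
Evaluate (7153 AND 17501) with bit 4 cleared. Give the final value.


Step 1: 7153 & 17501 = 81
Step 2: 81 & ~(1 << 4) = 65

65


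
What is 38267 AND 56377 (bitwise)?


0b1001010101111011 & 0b1101110000111001 = 0b1001010000111001 = 37945

37945


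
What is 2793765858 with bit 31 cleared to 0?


2793765858 & ~(1 << 31) = 646282210

646282210


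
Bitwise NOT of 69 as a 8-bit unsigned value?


~0b1000101 = 0b10111010 = 186 (8-bit unsigned)

186


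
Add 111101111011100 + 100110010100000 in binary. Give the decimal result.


111101111011100 + 100110010100000 = 1100100001111100 = 51324

51324


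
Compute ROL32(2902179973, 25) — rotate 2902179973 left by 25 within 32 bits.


Rotate 0b10101100111110111100000010000101 left by 25 (32-bit) = 0b1011010110011111011110000001 = 190445441

190445441


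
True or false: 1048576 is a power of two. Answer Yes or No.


0b100000000000000000000. Only one bit set => Yes

Yes


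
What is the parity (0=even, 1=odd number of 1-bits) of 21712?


0b101010011010000 has 6 ones => parity 0

0


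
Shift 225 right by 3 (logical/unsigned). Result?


0b11100001 >> 3 = 0b11100 = 28

28


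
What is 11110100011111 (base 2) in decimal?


11110100011111 in decimal = 15647

15647


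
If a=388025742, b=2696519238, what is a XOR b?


388025742 ^ 2696519238 = 3080278984

3080278984


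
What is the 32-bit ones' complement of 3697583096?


3697583096 ^ 4294967295 = 597384199

597384199


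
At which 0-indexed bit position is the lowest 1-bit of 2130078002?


0b1111110111101100110100100110010. Lowest set bit at position 1

1


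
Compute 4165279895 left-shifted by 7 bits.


0b11111000010001010010000010010111 << 7 = 0b111110000100010100100000100101110000000 = 533155826560

533155826560


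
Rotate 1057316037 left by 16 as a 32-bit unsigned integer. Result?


Rotate 0b111111000001010101110011000101 left by 16 (32-bit) = 0b1011100110001010011111100000101 = 1556430597

1556430597


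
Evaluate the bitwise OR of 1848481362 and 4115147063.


0b1101110001011011001011001010010 | 0b11110101010010000010100100110111 = 0b11111111011011011011111101110111 = 4285382519

4285382519


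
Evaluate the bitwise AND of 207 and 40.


0b11001111 & 0b101000 = 0b1000 = 8

8


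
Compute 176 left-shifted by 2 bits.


0b10110000 << 2 = 0b1011000000 = 704

704


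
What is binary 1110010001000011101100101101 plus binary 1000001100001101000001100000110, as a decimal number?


1110010001000011101100101101 + 1000001100001101000001100000110 = 1001111110010101011111000110011 = 1338687027

1338687027


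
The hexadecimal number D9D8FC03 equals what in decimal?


D9D8FC03 hex = 3654876163 decimal

3654876163


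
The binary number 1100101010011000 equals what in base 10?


1100101010011000 in decimal = 51864

51864


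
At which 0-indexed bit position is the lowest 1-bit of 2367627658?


0b10001101000111110010000110001010. Lowest set bit at position 1

1


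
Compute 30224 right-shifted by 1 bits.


0b111011000010000 >> 1 = 0b11101100001000 = 15112

15112


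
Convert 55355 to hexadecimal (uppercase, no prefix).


55355 = D83B hex

D83B


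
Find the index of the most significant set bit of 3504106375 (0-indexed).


0b11010000110111000110101110000111. Highest set bit at position 31

31


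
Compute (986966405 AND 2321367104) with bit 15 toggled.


Step 1: 986966405 & 2321367104 = 173096960
Step 2: 173096960 ^ (1 << 15) = 173096960 ^ 32768 = 173129728

173129728


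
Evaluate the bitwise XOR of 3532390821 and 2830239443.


0b11010010100011000000000110100101 ^ 0b10101000101100100000011011010011 = 0b1111010001111100000011101110110 = 2050885494

2050885494


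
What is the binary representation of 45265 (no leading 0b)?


45265 = 1011000011010001 in binary

1011000011010001


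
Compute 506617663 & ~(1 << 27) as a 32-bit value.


506617663 & ~(1 << 27) = 372399935

372399935


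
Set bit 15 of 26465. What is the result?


26465 | (1 << 15) = 26465 | 32768 = 59233

59233


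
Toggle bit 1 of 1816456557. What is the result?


1816456557 ^ (1 << 1) = 1816456557 ^ 2 = 1816456559

1816456559


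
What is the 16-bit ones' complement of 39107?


39107 ^ 65535 = 26428

26428


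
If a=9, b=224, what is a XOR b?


9 ^ 224 = 233

233


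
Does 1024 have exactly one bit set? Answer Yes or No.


0b10000000000. Only one bit set => Yes

Yes


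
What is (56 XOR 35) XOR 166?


Step 1: 56 ^ 35 = 27
Step 2: 27 ^ 166 = 189

189


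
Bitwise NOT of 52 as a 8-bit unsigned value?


~0b110100 = 0b11001011 = 203 (8-bit unsigned)

203


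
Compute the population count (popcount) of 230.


0b11100110 has 5 set bits

5


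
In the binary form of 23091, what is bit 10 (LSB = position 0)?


0b101101000110011, position 10 = 0

0


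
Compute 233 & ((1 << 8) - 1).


233 & 255 = 233

233


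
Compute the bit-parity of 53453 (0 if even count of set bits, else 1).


0b1101000011001101 has 8 ones => parity 0

0


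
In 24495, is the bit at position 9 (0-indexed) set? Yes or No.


0b101111110101111, bit 9 = 1. Yes

Yes


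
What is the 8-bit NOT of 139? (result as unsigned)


~0b10001011 = 0b1110100 = 116 (8-bit unsigned)

116


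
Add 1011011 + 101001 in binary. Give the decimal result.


1011011 + 101001 = 10000100 = 132

132


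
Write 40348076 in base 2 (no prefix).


40348076 = 10011001111010100110101100 in binary

10011001111010100110101100


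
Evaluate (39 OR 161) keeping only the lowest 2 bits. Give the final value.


Step 1: 39 | 161 = 167
Step 2: 167 & 3 = 3

3


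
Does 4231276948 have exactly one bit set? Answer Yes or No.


0b11111100001101000010100110010100. Multiple bits set => No

No


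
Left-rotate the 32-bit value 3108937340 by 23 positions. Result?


Rotate 0b10111001010011101001111001111100 left by 23 (32-bit) = 0b111110010111001010011101001111 = 1046259535

1046259535


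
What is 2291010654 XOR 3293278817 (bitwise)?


0b10001000100011100000110001011110 ^ 0b11000100010010110111001001100001 = 0b1001100110001010111111000111111 = 1288011327

1288011327


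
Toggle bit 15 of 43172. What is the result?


43172 ^ (1 << 15) = 43172 ^ 32768 = 10404

10404


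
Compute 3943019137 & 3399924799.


0b11101011000001011011001010000001 & 0b11001010101001101011110000111111 = 0b11001010000001001011000000000001 = 3389304833

3389304833


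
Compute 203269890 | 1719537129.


0b1100000111011010011100000010 | 0b1100110011111100000110111101001 = 0b1101110011111111010111111101011 = 1853861867

1853861867


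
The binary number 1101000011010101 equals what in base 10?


1101000011010101 in decimal = 53461

53461


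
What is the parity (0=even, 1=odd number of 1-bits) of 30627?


0b111011110100011 has 10 ones => parity 0

0


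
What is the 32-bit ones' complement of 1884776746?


1884776746 ^ 4294967295 = 2410190549

2410190549


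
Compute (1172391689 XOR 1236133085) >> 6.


Step 1: 1172391689 ^ 1236133085 = 206349268
Step 2: 206349268 >> 6 = 3224207

3224207


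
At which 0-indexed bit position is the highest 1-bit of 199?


0b11000111. Highest set bit at position 7

7


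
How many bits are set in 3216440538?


0b10111111101101101111110011011010 has 23 set bits

23


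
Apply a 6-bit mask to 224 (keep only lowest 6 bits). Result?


224 & 63 = 32

32


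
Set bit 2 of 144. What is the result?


144 | (1 << 2) = 144 | 4 = 148

148


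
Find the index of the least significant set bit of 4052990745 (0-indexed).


0b11110001100100111011101100011001. Lowest set bit at position 0

0


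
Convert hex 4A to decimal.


4A hex = 74 decimal

74


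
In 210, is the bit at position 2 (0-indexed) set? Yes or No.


0b11010010, bit 2 = 0. No

No


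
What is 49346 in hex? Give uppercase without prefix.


49346 = C0C2 hex

C0C2


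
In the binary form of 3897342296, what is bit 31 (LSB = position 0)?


0b11101000010011001011100101011000, position 31 = 1

1


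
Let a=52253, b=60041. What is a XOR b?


52253 ^ 60041 = 9876

9876


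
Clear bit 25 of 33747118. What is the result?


33747118 & ~(1 << 25) = 192686

192686


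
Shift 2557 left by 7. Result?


0b100111111101 << 7 = 0b1001111111010000000 = 327296

327296


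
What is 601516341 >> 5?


0b100011110110100110100100110101 >> 5 = 0b1000111101101001101001001 = 18797385

18797385


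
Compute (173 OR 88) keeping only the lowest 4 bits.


Step 1: 173 | 88 = 253
Step 2: 253 & 15 = 13

13


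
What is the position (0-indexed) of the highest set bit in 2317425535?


0b10001010001000010001101101111111. Highest set bit at position 31

31


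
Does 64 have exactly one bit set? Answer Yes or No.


0b1000000. Only one bit set => Yes

Yes


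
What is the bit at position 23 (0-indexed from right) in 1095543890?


0b1000001010011001010110001010010, position 23 = 0

0


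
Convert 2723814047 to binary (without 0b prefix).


2723814047 = 10100010010110100001101010011111 in binary

10100010010110100001101010011111


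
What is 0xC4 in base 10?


C4 hex = 196 decimal

196


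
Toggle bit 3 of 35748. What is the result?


35748 ^ (1 << 3) = 35748 ^ 8 = 35756

35756


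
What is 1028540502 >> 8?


0b111101010011100100100001010110 >> 8 = 0b1111010100111001001000 = 4017736

4017736


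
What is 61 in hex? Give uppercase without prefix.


61 = 3D hex

3D


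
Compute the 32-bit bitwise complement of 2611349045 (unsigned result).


~0b10011011101001100000011000110101 = 0b1100100010110011111100111001010 = 1683618250 (32-bit unsigned)

1683618250


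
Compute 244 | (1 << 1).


244 | (1 << 1) = 244 | 2 = 246

246


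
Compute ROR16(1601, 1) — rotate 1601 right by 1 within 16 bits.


Rotate 0b11001000001 right by 1 (16-bit) = 0b1000001100100000 = 33568

33568


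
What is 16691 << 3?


0b100000100110011 << 3 = 0b100000100110011000 = 133528

133528


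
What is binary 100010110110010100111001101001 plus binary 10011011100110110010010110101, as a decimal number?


100010110110010100111001101001 + 10011011100110110010010110101 = 110110010011001011001100011110 = 910996254

910996254


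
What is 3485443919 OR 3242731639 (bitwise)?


0b11001111101111111010011101001111 | 0b11000001010010000010100001110111 = 0b11001111111111111010111101111111 = 3489640319

3489640319


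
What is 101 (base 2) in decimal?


101 in decimal = 5

5


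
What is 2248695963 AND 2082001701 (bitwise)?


0b10000110000010000110000010011011 & 0b1111100000110001101001100100101 = 0b100000010000100000000000001 = 67649537

67649537


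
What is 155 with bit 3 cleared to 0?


155 & ~(1 << 3) = 147

147


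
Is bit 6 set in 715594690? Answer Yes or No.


0b101010101001110001101111000010, bit 6 = 1. Yes

Yes


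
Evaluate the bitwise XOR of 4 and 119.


0b100 ^ 0b1110111 = 0b1110011 = 115

115


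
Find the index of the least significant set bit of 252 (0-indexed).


0b11111100. Lowest set bit at position 2

2


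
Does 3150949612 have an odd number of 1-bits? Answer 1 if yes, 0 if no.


0b10111011110011111010110011101100 has 21 ones => parity 1

1


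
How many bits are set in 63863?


0b1111100101110111 has 12 set bits

12


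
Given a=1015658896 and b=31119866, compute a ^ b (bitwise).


1015658896 ^ 31119866 = 1028874346

1028874346


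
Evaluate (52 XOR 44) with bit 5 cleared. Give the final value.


Step 1: 52 ^ 44 = 24
Step 2: 24 & ~(1 << 5) = 24

24


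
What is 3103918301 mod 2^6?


3103918301 & 63 = 29

29


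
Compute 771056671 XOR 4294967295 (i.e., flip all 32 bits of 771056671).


771056671 ^ 4294967295 = 3523910624

3523910624


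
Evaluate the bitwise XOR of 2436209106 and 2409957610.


0b10010001001101011001100111010010 ^ 0b10001111101001010000100011101010 = 0b11110100100001001000100111000 = 512790840

512790840


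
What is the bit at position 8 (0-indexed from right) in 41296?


0b1010000101010000, position 8 = 1

1


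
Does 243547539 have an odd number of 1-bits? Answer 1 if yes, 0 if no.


0b1110100001000011110110010011 has 14 ones => parity 0

0


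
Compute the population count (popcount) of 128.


0b10000000 has 1 set bits

1


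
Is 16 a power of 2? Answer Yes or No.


0b10000. Only one bit set => Yes

Yes


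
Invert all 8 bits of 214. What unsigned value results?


214 ^ 255 = 41

41


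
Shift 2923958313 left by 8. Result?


0b10101110010010000001000000101001 << 8 = 0b1010111001001000000100000010100100000000 = 748533328128

748533328128


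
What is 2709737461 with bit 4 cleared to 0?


2709737461 & ~(1 << 4) = 2709737445

2709737445


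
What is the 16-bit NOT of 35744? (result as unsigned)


~0b1000101110100000 = 0b111010001011111 = 29791 (16-bit unsigned)

29791


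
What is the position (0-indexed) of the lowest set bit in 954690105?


0b111000111001110110101000111001. Lowest set bit at position 0

0


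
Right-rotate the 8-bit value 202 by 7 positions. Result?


Rotate 0b11001010 right by 7 (8-bit) = 0b10010101 = 149

149


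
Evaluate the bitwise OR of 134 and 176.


0b10000110 | 0b10110000 = 0b10110110 = 182

182


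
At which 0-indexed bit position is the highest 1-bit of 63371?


0b1111011110001011. Highest set bit at position 15

15


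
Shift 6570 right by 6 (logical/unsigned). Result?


0b1100110101010 >> 6 = 0b1100110 = 102

102


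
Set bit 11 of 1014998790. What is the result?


1014998790 | (1 << 11) = 1014998790 | 2048 = 1015000838

1015000838


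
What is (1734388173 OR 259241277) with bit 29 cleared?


Step 1: 1734388173 | 259241277 = 1869856253
Step 2: 1869856253 & ~(1 << 29) = 1332985341

1332985341


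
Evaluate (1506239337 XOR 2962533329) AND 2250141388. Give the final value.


Step 1: 1506239337 ^ 2962533329 = 3914582200
Step 2: 3914582200 & 2250141388 = 2148681864

2148681864


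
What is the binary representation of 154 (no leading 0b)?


154 = 10011010 in binary

10011010


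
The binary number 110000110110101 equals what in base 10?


110000110110101 in decimal = 25013

25013


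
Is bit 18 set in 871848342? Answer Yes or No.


0b110011111101110101100110010110, bit 18 = 1. Yes

Yes


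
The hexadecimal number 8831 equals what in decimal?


8831 hex = 34865 decimal

34865


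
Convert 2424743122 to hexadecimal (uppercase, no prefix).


2424743122 = 9086A4D2 hex

9086A4D2


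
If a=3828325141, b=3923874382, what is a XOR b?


3828325141 ^ 3923874382 = 231606619

231606619


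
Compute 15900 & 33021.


0b11111000011100 & 0b1000000011111101 = 0b11100 = 28

28


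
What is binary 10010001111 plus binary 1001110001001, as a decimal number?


10010001111 + 1001110001001 = 1100000011000 = 6168

6168


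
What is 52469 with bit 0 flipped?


52469 ^ (1 << 0) = 52469 ^ 1 = 52468

52468


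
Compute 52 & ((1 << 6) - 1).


52 & 63 = 52

52


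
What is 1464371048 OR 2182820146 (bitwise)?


0b1010111010010001000011101101000 | 0b10000010000110110011000100110010 = 0b11010111010110111011011101111010 = 3613112186

3613112186


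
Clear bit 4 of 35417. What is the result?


35417 & ~(1 << 4) = 35401

35401


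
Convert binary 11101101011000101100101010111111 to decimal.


11101101011000101100101010111111 in decimal = 3982674623

3982674623


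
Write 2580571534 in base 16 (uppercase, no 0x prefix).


2580571534 = 99D0658E hex

99D0658E


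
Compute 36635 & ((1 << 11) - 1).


36635 & 2047 = 1819

1819


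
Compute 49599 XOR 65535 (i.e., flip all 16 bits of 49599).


49599 ^ 65535 = 15936

15936


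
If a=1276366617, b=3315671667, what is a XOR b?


1276366617 ^ 3315671667 = 2310204778

2310204778


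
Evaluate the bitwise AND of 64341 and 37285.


0b1111101101010101 & 0b1001000110100101 = 0b1001000100000101 = 37125

37125


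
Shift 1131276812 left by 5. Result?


0b1000011011011011110101000001100 << 5 = 0b100001101101101111010100000110000000 = 36200857984

36200857984


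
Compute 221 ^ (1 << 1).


221 ^ (1 << 1) = 221 ^ 2 = 223

223


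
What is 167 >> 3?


0b10100111 >> 3 = 0b10100 = 20

20


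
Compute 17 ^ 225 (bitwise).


0b10001 ^ 0b11100001 = 0b11110000 = 240

240


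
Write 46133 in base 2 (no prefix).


46133 = 1011010000110101 in binary

1011010000110101


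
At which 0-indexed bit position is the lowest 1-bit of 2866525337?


0b10101010110110111011010010011001. Lowest set bit at position 0

0


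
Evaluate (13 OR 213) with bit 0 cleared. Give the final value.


Step 1: 13 | 213 = 221
Step 2: 221 & ~(1 << 0) = 220

220


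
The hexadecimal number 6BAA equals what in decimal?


6BAA hex = 27562 decimal

27562


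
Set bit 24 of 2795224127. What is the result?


2795224127 | (1 << 24) = 2795224127 | 16777216 = 2812001343

2812001343
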